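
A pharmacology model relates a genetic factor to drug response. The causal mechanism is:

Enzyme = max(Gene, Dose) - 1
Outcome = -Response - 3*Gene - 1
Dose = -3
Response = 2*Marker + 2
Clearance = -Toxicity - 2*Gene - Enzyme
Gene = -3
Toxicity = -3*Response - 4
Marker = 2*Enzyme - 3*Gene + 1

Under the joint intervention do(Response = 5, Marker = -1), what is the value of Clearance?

29

Setting Response = 5, Marker = -1 by intervention discards those variables' equations.
Enzyme = max(Gene, Dose) - 1  [with Gene=-3, Dose=-3]  = -4
Toxicity = -3*Response - 4  [with Response=5]  = -19
Clearance = -Toxicity - 2*Gene - Enzyme  [with Toxicity=-19, Gene=-3, Enzyme=-4]  = 29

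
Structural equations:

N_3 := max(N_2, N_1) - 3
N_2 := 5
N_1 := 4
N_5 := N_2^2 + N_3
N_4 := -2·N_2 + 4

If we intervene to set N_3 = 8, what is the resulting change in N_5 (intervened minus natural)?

6

do(N_3=8) replaces the equation N_3 := max(N_2, N_1) - 3 with the constant N_3 = 8.
N_5 = N_2^2 + N_3  [with N_2=5, N_3=8]  = 33
Without intervention: N_3 = max(N_2, N_1) - 3  [with N_2=5, N_1=4]  = 2; N_5 = N_2^2 + N_3  [with N_2=5, N_3=2]  = 27.
Change = 33 − 27 = 6.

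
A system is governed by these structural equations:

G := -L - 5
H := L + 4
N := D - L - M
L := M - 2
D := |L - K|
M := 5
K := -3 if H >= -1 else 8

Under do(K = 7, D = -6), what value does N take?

-14

Under do(K = 7, D = -6), each intervened variable's structural equation is replaced by its fixed value.
L = M - 2  [with M=5]  = 3
N = D - L - M  [with D=-6, L=3, M=5]  = -14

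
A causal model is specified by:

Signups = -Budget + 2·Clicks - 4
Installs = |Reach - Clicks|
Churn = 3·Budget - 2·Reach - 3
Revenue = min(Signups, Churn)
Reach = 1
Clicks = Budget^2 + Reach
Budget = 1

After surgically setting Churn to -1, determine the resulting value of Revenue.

Intervening sets Churn = -1 and removes its equation (Churn = 3·Budget - 2·Reach - 3).
Clicks = Budget^2 + Reach  [with Budget=1, Reach=1]  = 2
Signups = -Budget + 2·Clicks - 4  [with Budget=1, Clicks=2]  = -1
Revenue = min(Signups, Churn)  [with Signups=-1, Churn=-1]  = -1

-1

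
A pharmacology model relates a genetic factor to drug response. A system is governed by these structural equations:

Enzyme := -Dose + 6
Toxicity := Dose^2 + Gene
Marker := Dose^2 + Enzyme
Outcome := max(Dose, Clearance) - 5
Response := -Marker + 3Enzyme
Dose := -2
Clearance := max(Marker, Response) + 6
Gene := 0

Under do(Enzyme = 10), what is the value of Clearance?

The intervention breaks the incoming arrows to Enzyme: Enzyme := -Dose + 6 no longer applies, and Enzyme = 10.
Marker = Dose^2 + Enzyme  [with Dose=-2, Enzyme=10]  = 14
Response = -Marker + 3Enzyme  [with Marker=14, Enzyme=10]  = 16
Clearance = max(Marker, Response) + 6  [with Marker=14, Response=16]  = 22

22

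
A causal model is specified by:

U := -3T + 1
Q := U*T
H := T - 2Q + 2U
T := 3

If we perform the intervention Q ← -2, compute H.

The intervention breaks the incoming arrows to Q: Q := U*T no longer applies, and Q = -2.
U = -3T + 1  [with T=3]  = -8
H = T - 2Q + 2U  [with T=3, Q=-2, U=-8]  = -9

-9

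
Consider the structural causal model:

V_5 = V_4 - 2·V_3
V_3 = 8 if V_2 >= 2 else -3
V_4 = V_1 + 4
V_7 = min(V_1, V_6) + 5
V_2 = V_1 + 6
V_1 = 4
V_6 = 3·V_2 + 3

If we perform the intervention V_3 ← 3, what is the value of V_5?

2

do(V_3=3) replaces the equation V_3 = 8 if V_2 >= 2 else -3 with the constant V_3 = 3.
V_4 = V_1 + 4  [with V_1=4]  = 8
V_5 = V_4 - 2·V_3  [with V_4=8, V_3=3]  = 2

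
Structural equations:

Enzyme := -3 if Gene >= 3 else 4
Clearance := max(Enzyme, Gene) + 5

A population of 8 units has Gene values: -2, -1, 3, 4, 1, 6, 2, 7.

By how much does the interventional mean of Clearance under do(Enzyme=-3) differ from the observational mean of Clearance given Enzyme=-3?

Every unit gets Enzyme=-3 under the intervention. Clearance values become 3, 4, 8, 9, 6, 11, 7, 12; E[Clearance|do(Enzyme=-3)] = 7.5.
Conditioning on Enzyme=-3 selects the 4 unit(s) with Gene ∈ {3, 4, 6, 7}. Their Clearance values: 8, 9, 11, 12. Mean = 10.
Difference = 7.5 − 10 = -2.5.

-2.5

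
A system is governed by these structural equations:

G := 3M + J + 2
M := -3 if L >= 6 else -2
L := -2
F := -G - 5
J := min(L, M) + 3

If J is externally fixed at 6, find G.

The intervention breaks the incoming arrows to J: J := min(L, M) + 3 no longer applies, and J = 6.
M = -3 if L >= 6 else -2  [with L=-2]  = -2
G = 3M + J + 2  [with M=-2, J=6]  = 2

2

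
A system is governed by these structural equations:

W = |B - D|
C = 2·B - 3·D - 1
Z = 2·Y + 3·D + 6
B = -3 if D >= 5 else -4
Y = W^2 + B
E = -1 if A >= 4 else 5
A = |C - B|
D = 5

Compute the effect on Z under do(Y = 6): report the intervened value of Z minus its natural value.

Intervening sets Y = 6 and removes its equation (Y = W^2 + B).
Z = 2·Y + 3·D + 6  [with Y=6, D=5]  = 33
Without intervention: B = -3 if D >= 5 else -4  [with D=5]  = -3; W = |B - D|  [with B=-3, D=5]  = 8; Y = W^2 + B  [with W=8, B=-3]  = 61; Z = 2·Y + 3·D + 6  [with Y=61, D=5]  = 143.
Change = 33 − 143 = -110.

-110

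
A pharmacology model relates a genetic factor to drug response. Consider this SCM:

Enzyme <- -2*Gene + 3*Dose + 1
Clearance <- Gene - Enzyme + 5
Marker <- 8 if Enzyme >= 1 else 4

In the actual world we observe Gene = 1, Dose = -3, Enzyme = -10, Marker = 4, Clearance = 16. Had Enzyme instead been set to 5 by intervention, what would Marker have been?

The intervention breaks the incoming arrows to Enzyme: Enzyme <- -2*Gene + 3*Dose + 1 no longer applies, and Enzyme = 5.
Marker = 8 if Enzyme >= 1 else 4  [with Enzyme=5]  = 8

8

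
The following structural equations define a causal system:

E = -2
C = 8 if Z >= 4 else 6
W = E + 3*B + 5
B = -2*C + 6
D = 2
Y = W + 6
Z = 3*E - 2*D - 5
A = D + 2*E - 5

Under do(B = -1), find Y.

Intervening sets B = -1 and removes its equation (B = -2*C + 6).
W = E + 3*B + 5  [with E=-2, B=-1]  = 0
Y = W + 6  [with W=0]  = 6

6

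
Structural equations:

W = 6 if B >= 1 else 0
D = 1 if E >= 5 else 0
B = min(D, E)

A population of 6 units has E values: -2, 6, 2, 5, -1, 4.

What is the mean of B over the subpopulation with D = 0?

E[B|D=0] averages over only the 4 units with D=0 (E = -2, 2, -1, 4): B = -2, 0, -1, 0, mean -0.75.

-0.75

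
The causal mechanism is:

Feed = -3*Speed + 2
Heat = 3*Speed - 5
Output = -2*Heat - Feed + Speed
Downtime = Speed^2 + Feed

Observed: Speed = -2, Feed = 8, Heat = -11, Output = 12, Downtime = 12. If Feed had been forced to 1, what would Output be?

19

Under do(Feed=1), the mechanism Feed = -3*Speed + 2 is discarded; Feed is fixed at 1.
Heat = 3*Speed - 5  [with Speed=-2]  = -11
Output = -2*Heat - Feed + Speed  [with Heat=-11, Feed=1, Speed=-2]  = 19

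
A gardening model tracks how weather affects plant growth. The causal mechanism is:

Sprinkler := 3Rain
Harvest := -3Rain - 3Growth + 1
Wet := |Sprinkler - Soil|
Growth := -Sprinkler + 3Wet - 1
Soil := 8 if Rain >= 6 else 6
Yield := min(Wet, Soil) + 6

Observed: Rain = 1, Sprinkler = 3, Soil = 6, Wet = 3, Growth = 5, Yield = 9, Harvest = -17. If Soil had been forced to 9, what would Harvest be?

The intervention breaks the incoming arrows to Soil: Soil := 8 if Rain >= 6 else 6 no longer applies, and Soil = 9.
Sprinkler = 3Rain  [with Rain=1]  = 3
Wet = |Sprinkler - Soil|  [with Sprinkler=3, Soil=9]  = 6
Growth = -Sprinkler + 3Wet - 1  [with Sprinkler=3, Wet=6]  = 14
Harvest = -3Rain - 3Growth + 1  [with Rain=1, Growth=14]  = -44

-44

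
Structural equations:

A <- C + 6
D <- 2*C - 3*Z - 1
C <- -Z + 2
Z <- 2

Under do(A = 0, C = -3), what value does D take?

-13

Setting A = 0, C = -3 by intervention discards those variables' equations.
D = 2*C - 3*Z - 1  [with C=-3, Z=2]  = -13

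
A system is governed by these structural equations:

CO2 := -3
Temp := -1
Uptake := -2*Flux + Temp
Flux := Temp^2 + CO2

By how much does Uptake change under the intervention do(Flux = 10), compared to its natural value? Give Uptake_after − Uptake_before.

-24

The intervention breaks the incoming arrows to Flux: Flux := Temp^2 + CO2 no longer applies, and Flux = 10.
Uptake = -2*Flux + Temp  [with Flux=10, Temp=-1]  = -21
Without intervention: Flux = Temp^2 + CO2  [with Temp=-1, CO2=-3]  = -2; Uptake = -2*Flux + Temp  [with Flux=-2, Temp=-1]  = 3.
Change = -21 − 3 = -24.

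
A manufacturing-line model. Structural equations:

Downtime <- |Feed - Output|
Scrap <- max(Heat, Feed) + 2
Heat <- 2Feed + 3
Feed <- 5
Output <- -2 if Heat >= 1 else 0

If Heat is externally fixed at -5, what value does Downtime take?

5

do(Heat=-5) replaces the equation Heat <- 2Feed + 3 with the constant Heat = -5.
Output = -2 if Heat >= 1 else 0  [with Heat=-5]  = 0
Downtime = |Feed - Output|  [with Feed=5, Output=0]  = 5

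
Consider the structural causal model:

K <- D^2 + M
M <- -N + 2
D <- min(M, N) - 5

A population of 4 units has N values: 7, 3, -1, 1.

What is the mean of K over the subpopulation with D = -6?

E[K|D=-6] averages over only the 2 units with D=-6 (N = 3, -1): K = 35, 39, mean 37.

37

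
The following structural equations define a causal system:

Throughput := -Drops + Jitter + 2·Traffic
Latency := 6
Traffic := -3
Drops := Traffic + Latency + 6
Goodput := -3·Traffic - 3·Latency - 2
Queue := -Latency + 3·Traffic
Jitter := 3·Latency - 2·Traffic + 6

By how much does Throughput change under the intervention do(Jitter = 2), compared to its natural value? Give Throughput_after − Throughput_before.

-28

The intervention breaks the incoming arrows to Jitter: Jitter := 3·Latency - 2·Traffic + 6 no longer applies, and Jitter = 2.
Drops = Traffic + Latency + 6  [with Traffic=-3, Latency=6]  = 9
Throughput = -Drops + Jitter + 2·Traffic  [with Drops=9, Jitter=2, Traffic=-3]  = -13
Without intervention: Drops = Traffic + Latency + 6  [with Traffic=-3, Latency=6]  = 9; Jitter = 3·Latency - 2·Traffic + 6  [with Latency=6, Traffic=-3]  = 30; Throughput = -Drops + Jitter + 2·Traffic  [with Drops=9, Jitter=30, Traffic=-3]  = 15.
Change = -13 − 15 = -28.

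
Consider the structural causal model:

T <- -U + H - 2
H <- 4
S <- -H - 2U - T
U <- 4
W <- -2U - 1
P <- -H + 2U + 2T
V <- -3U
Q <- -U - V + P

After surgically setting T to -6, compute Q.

0

The intervention breaks the incoming arrows to T: T <- -U + H - 2 no longer applies, and T = -6.
P = -H + 2U + 2T  [with H=4, U=4, T=-6]  = -8
V = -3U  [with U=4]  = -12
Q = -U - V + P  [with U=4, V=-12, P=-8]  = 0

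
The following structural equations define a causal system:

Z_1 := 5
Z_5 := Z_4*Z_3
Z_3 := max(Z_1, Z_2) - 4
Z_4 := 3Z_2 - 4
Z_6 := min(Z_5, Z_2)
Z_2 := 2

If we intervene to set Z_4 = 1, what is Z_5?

Intervening sets Z_4 = 1 and removes its equation (Z_4 := 3Z_2 - 4).
Z_3 = max(Z_1, Z_2) - 4  [with Z_1=5, Z_2=2]  = 1
Z_5 = Z_4*Z_3  [with Z_4=1, Z_3=1]  = 1

1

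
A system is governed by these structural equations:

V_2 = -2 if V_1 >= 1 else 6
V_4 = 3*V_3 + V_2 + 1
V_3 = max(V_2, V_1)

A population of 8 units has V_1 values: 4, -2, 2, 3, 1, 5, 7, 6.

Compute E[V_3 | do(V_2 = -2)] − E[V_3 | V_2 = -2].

The intervention sets V_2=-2 in all 8 units regardless of V_1. Recomputing V_3 per unit gives 4, -2, 2, 3, 1, 5, 7, 6; average 3.25.
Conditioning on V_2=-2 selects the 7 unit(s) with V_1 ∈ {4, 2, 3, 1, 5, 7, 6}. Their V_3 values: 4, 2, 3, 1, 5, 7, 6. Mean = 4.
Difference = 3.25 − 4 = -0.75.

-0.75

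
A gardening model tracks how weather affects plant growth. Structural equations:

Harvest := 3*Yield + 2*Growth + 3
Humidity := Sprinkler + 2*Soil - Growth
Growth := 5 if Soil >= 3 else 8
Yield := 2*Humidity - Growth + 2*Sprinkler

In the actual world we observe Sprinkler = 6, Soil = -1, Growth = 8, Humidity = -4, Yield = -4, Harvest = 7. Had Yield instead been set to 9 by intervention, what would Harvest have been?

46

The intervention breaks the incoming arrows to Yield: Yield := 2*Humidity - Growth + 2*Sprinkler no longer applies, and Yield = 9.
Growth = 5 if Soil >= 3 else 8  [with Soil=-1]  = 8
Harvest = 3*Yield + 2*Growth + 3  [with Yield=9, Growth=8]  = 46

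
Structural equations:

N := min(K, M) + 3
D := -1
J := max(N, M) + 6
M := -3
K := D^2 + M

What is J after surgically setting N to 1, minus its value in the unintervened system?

Intervening sets N = 1 and removes its equation (N := min(K, M) + 3).
J = max(N, M) + 6  [with N=1, M=-3]  = 7
Without intervention: K = D^2 + M  [with D=-1, M=-3]  = -2; N = min(K, M) + 3  [with K=-2, M=-3]  = 0; J = max(N, M) + 6  [with N=0, M=-3]  = 6.
Change = 7 − 6 = 1.

1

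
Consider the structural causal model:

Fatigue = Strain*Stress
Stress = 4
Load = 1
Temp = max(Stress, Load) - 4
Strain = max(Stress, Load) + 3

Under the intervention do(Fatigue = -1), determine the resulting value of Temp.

The intervention breaks the incoming arrows to Fatigue: Fatigue = Strain*Stress no longer applies, and Fatigue = -1.
Since Temp is not a descendant of the intervened variable, it is unaffected.
Temp = max(Stress, Load) - 4  [with Stress=4, Load=1]  = 0

0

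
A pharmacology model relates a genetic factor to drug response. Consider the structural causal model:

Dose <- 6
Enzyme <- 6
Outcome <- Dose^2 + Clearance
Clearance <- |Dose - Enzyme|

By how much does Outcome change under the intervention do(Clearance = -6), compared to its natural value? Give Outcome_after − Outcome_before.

The intervention breaks the incoming arrows to Clearance: Clearance <- |Dose - Enzyme| no longer applies, and Clearance = -6.
Outcome = Dose^2 + Clearance  [with Dose=6, Clearance=-6]  = 30
Without intervention: Clearance = |Dose - Enzyme|  [with Dose=6, Enzyme=6]  = 0; Outcome = Dose^2 + Clearance  [with Dose=6, Clearance=0]  = 36.
Change = 30 − 36 = -6.

-6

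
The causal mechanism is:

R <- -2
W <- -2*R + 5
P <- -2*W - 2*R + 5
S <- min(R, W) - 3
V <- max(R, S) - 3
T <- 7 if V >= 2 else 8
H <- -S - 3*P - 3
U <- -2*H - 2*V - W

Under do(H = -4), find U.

9

do(H=-4) replaces the equation H <- -S - 3*P - 3 with the constant H = -4.
W = -2*R + 5  [with R=-2]  = 9
S = min(R, W) - 3  [with R=-2, W=9]  = -5
V = max(R, S) - 3  [with R=-2, S=-5]  = -5
U = -2*H - 2*V - W  [with H=-4, V=-5, W=9]  = 9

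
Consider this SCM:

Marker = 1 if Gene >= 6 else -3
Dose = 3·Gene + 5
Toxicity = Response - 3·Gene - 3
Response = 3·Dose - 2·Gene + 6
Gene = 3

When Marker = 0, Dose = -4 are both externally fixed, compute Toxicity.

-24

Setting Marker = 0, Dose = -4 by intervention discards those variables' equations.
Response = 3·Dose - 2·Gene + 6  [with Dose=-4, Gene=3]  = -12
Toxicity = Response - 3·Gene - 3  [with Response=-12, Gene=3]  = -24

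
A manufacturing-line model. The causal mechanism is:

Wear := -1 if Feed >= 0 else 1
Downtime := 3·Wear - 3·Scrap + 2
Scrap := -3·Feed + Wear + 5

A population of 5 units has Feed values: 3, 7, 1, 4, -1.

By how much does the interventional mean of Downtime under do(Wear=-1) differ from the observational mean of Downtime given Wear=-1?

Every unit gets Wear=-1 under the intervention. Downtime values become 14, 50, -4, 23, -22; E[Downtime|do(Wear=-1)] = 12.2.
E[Downtime|Wear=-1] averages over only the 4 units with Wear=-1 (Feed = 3, 7, 1, 4): Downtime = 14, 50, -4, 23, mean 20.75.
Difference = 12.2 − 20.75 = -8.55.

-8.55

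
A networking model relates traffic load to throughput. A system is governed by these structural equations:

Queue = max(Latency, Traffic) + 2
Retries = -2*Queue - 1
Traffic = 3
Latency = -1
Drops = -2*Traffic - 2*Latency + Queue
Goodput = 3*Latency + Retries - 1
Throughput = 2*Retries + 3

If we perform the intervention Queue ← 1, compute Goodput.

The intervention breaks the incoming arrows to Queue: Queue = max(Latency, Traffic) + 2 no longer applies, and Queue = 1.
Retries = -2*Queue - 1  [with Queue=1]  = -3
Goodput = 3*Latency + Retries - 1  [with Latency=-1, Retries=-3]  = -7

-7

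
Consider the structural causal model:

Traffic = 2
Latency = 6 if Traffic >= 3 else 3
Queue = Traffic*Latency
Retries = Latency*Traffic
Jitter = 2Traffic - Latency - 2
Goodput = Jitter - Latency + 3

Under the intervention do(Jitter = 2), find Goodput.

The intervention breaks the incoming arrows to Jitter: Jitter = 2Traffic - Latency - 2 no longer applies, and Jitter = 2.
Latency = 6 if Traffic >= 3 else 3  [with Traffic=2]  = 3
Goodput = Jitter - Latency + 3  [with Jitter=2, Latency=3]  = 2

2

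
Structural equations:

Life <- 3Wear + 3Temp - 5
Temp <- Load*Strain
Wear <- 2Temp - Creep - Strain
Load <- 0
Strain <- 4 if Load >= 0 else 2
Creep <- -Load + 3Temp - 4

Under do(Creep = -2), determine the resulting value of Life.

Under do(Creep=-2), the mechanism Creep <- -Load + 3Temp - 4 is discarded; Creep is fixed at -2.
Strain = 4 if Load >= 0 else 2  [with Load=0]  = 4
Temp = Load*Strain  [with Load=0, Strain=4]  = 0
Wear = 2Temp - Creep - Strain  [with Temp=0, Creep=-2, Strain=4]  = -2
Life = 3Wear + 3Temp - 5  [with Wear=-2, Temp=0]  = -11

-11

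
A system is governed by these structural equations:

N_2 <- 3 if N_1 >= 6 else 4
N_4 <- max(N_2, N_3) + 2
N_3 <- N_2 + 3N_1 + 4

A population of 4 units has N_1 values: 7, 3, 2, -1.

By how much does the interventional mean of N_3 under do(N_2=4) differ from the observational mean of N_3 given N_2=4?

do(N_2=4) breaks N_2's dependence on N_1. With N_2=4 fixed, N_3 across the units is 29, 17, 14, 5, mean 16.25.
E[N_3|N_2=4] averages over only the 3 units with N_2=4 (N_1 = 3, 2, -1): N_3 = 17, 14, 5, mean 12.
Difference = 16.25 − 12 = 4.25.

4.25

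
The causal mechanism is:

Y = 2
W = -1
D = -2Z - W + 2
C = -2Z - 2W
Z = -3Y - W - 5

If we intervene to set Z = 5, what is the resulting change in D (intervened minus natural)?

-30

The intervention breaks the incoming arrows to Z: Z = -3Y - W - 5 no longer applies, and Z = 5.
D = -2Z - W + 2  [with Z=5, W=-1]  = -7
Without intervention: Z = -3Y - W - 5  [with Y=2, W=-1]  = -10; D = -2Z - W + 2  [with Z=-10, W=-1]  = 23.
Change = -7 − 23 = -30.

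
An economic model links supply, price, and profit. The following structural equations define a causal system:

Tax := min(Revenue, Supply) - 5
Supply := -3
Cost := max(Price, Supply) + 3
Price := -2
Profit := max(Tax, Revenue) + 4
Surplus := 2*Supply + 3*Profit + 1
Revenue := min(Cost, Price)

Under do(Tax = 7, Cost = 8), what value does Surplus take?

28

The joint intervention fixes Tax = 7, Cost = 8, removing each variable's own equation.
Revenue = min(Cost, Price)  [with Cost=8, Price=-2]  = -2
Profit = max(Tax, Revenue) + 4  [with Tax=7, Revenue=-2]  = 11
Surplus = 2*Supply + 3*Profit + 1  [with Supply=-3, Profit=11]  = 28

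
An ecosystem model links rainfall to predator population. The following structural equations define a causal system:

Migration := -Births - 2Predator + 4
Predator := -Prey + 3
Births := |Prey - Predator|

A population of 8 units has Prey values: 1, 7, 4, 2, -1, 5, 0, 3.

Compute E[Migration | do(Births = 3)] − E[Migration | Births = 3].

Every unit gets Births=3 under the intervention. Migration values become -3, 9, 3, -1, -7, 5, -5, 1; E[Migration|do(Births=3)] = 0.25.
Observing Births=3 restricts to units where Births's equation naturally yields 3: Prey ∈ {0, 3}. In that subpopulation Migration = -5, 1, mean -2.
Difference = 0.25 − (-2) = 2.25.

2.25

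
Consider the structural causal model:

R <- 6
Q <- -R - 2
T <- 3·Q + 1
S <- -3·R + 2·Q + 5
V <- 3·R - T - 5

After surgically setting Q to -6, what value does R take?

Under do(Q=-6), the mechanism Q <- -R - 2 is discarded; Q is fixed at -6.
R is not downstream of the intervention, so its value is determined by the original equations.

6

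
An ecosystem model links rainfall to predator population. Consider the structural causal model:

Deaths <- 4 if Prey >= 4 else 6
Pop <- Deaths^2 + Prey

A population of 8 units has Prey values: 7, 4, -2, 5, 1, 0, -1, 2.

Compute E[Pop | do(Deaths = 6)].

Under do(Deaths=6), Deaths's equation is replaced by Deaths=6 for every unit. Per-unit Pop: 43, 40, 34, 41, 37, 36, 35, 38. Mean = 38.

38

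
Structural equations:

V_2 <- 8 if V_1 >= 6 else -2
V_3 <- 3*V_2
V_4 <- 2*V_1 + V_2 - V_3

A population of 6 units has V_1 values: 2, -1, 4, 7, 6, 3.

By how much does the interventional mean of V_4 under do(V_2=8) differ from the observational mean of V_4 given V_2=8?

The intervention sets V_2=8 in all 6 units regardless of V_1. Recomputing V_4 per unit gives -12, -18, -8, -2, -4, -10; average -9.
Observing V_2=8 restricts to units where V_2's equation naturally yields 8: V_1 ∈ {7, 6}. In that subpopulation V_4 = -2, -4, mean -3.
Difference = -9 − (-3) = -6.

-6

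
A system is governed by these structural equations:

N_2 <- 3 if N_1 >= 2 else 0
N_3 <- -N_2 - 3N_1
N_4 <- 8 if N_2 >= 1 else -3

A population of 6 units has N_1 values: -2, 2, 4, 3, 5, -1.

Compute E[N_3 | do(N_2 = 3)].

Under do(N_2=3), N_2's equation is replaced by N_2=3 for every unit. Per-unit N_3: 3, -9, -15, -12, -18, 0. Mean = -8.5.

-8.5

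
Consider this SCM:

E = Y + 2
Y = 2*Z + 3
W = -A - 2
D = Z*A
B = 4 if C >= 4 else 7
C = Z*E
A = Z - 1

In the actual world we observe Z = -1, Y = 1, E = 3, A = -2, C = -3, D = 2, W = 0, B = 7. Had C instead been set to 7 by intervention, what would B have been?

4

do(C=7) replaces the equation C = Z*E with the constant C = 7.
B = 4 if C >= 4 else 7  [with C=7]  = 4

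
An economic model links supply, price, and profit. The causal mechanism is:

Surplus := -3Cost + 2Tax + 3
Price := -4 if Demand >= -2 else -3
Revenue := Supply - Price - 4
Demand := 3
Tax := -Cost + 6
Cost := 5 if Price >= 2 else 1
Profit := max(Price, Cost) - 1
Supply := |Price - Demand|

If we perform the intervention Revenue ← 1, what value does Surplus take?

10

do(Revenue=1) replaces the equation Revenue := Supply - Price - 4 with the constant Revenue = 1.
Surplus is not downstream of the intervention, so its value is determined by the original equations.
Price = -4 if Demand >= -2 else -3  [with Demand=3]  = -4
Cost = 5 if Price >= 2 else 1  [with Price=-4]  = 1
Tax = -Cost + 6  [with Cost=1]  = 5
Surplus = -3Cost + 2Tax + 3  [with Cost=1, Tax=5]  = 10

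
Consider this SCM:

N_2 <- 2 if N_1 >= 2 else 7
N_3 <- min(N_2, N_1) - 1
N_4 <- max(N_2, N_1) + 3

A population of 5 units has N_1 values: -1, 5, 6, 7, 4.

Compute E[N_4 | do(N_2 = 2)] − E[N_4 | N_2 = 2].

-0.7

Every unit gets N_2=2 under the intervention. N_4 values become 5, 8, 9, 10, 7; E[N_4|do(N_2=2)] = 7.8.
Conditioning on N_2=2 selects the 4 unit(s) with N_1 ∈ {5, 6, 7, 4}. Their N_4 values: 8, 9, 10, 7. Mean = 8.5.
Difference = 7.8 − 8.5 = -0.7.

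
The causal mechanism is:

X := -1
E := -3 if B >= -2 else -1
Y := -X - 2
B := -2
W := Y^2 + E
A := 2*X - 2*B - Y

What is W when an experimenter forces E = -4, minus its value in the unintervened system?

Intervening sets E = -4 and removes its equation (E := -3 if B >= -2 else -1).
Y = -X - 2  [with X=-1]  = -1
W = Y^2 + E  [with Y=-1, E=-4]  = -3
Without intervention: Y = -X - 2  [with X=-1]  = -1; E = -3 if B >= -2 else -1  [with B=-2]  = -3; W = Y^2 + E  [with Y=-1, E=-3]  = -2.
Change = -3 − (-2) = -1.

-1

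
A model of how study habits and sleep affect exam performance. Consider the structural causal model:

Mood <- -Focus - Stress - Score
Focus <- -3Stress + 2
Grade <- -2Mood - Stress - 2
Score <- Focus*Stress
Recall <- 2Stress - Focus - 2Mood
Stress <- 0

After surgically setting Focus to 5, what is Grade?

Under do(Focus=5), the mechanism Focus <- -3Stress + 2 is discarded; Focus is fixed at 5.
Score = Focus*Stress  [with Focus=5, Stress=0]  = 0
Mood = -Focus - Stress - Score  [with Focus=5, Stress=0, Score=0]  = -5
Grade = -2Mood - Stress - 2  [with Mood=-5, Stress=0]  = 8

8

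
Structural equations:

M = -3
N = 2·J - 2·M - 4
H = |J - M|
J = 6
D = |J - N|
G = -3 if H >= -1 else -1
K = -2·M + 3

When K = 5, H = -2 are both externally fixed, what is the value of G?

-1

Setting K = 5, H = -2 by intervention discards those variables' equations.
G = -3 if H >= -1 else -1  [with H=-2]  = -1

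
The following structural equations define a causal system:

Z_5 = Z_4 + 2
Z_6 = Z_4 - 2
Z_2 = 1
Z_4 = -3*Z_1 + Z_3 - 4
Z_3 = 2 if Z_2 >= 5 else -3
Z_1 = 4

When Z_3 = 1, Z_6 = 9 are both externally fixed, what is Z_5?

The joint intervention fixes Z_3 = 1, Z_6 = 9, removing each variable's own equation.
Z_4 = -3*Z_1 + Z_3 - 4  [with Z_1=4, Z_3=1]  = -15
Z_5 = Z_4 + 2  [with Z_4=-15]  = -13

-13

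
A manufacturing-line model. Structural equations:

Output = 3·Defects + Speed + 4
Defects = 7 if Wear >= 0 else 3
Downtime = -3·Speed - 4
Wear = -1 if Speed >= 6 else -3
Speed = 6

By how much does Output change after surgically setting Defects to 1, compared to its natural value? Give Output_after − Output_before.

-6

The intervention breaks the incoming arrows to Defects: Defects = 7 if Wear >= 0 else 3 no longer applies, and Defects = 1.
Output = 3·Defects + Speed + 4  [with Defects=1, Speed=6]  = 13
Without intervention: Wear = -1 if Speed >= 6 else -3  [with Speed=6]  = -1; Defects = 7 if Wear >= 0 else 3  [with Wear=-1]  = 3; Output = 3·Defects + Speed + 4  [with Defects=3, Speed=6]  = 19.
Change = 13 − 19 = -6.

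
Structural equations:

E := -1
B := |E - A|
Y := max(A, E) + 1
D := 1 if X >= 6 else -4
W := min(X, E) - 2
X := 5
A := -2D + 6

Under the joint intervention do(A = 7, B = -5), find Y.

Under do(A = 7, B = -5), each intervened variable's structural equation is replaced by its fixed value.
Y = max(A, E) + 1  [with A=7, E=-1]  = 8

8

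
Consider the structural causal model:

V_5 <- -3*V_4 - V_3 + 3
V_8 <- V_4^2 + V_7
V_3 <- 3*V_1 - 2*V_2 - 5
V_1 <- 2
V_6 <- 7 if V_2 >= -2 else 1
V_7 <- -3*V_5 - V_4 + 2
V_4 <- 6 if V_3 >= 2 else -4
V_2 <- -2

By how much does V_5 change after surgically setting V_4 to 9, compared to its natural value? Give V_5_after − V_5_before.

Intervening sets V_4 = 9 and removes its equation (V_4 <- 6 if V_3 >= 2 else -4).
V_3 = 3*V_1 - 2*V_2 - 5  [with V_1=2, V_2=-2]  = 5
V_5 = -3*V_4 - V_3 + 3  [with V_4=9, V_3=5]  = -29
Without intervention: V_3 = 3*V_1 - 2*V_2 - 5  [with V_1=2, V_2=-2]  = 5; V_4 = 6 if V_3 >= 2 else -4  [with V_3=5]  = 6; V_5 = -3*V_4 - V_3 + 3  [with V_4=6, V_3=5]  = -20.
Change = -29 − (-20) = -9.

-9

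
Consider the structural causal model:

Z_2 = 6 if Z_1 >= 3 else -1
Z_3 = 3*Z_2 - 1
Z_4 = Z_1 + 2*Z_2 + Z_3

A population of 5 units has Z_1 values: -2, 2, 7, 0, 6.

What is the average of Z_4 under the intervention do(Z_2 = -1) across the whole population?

Under do(Z_2=-1), Z_2's equation is replaced by Z_2=-1 for every unit. Per-unit Z_4: -8, -4, 1, -6, 0. Mean = -3.4.

-3.4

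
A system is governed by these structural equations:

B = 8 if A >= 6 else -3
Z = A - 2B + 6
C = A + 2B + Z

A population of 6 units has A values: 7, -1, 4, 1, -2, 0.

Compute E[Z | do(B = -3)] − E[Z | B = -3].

1.1

Under do(B=-3), B's equation is replaced by B=-3 for every unit. Per-unit Z: 19, 11, 16, 13, 10, 12. Mean = 13.5.
E[Z|B=-3] averages over only the 5 units with B=-3 (A = -1, 4, 1, -2, 0): Z = 11, 16, 13, 10, 12, mean 12.4.
Difference = 13.5 − 12.4 = 1.1.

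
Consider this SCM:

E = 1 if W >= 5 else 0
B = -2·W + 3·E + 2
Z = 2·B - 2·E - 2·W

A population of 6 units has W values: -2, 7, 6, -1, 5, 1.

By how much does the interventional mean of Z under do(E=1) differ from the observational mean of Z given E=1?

Under do(E=1), E's equation is replaced by E=1 for every unit. Per-unit Z: 20, -34, -28, 14, -22, 2. Mean = -8.
E[Z|E=1] averages over only the 3 units with E=1 (W = 7, 6, 5): Z = -34, -28, -22, mean -28.
Difference = -8 − (-28) = 20.

20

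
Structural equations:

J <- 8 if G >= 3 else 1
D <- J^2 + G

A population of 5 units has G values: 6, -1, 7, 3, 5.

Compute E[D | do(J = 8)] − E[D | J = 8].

do(J=8) breaks J's dependence on G. With J=8 fixed, D across the units is 70, 63, 71, 67, 69, mean 68.
E[D|J=8] averages over only the 4 units with J=8 (G = 6, 7, 3, 5): D = 70, 71, 67, 69, mean 69.25.
Difference = 68 − 69.25 = -1.25.

-1.25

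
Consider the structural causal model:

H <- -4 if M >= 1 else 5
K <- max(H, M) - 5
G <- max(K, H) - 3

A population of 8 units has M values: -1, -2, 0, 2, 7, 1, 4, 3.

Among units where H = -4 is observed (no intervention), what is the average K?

-1.6

Observing H=-4 restricts to units where H's equation naturally yields -4: M ∈ {2, 7, 1, 4, 3}. In that subpopulation K = -3, 2, -4, -1, -2, mean -1.6.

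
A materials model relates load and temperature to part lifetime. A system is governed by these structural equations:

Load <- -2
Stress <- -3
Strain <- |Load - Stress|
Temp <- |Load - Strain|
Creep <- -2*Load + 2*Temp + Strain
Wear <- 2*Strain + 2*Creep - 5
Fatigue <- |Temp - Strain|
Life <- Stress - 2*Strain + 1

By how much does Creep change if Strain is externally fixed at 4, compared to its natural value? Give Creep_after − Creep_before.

do(Strain=4) replaces the equation Strain <- |Load - Stress| with the constant Strain = 4.
Temp = |Load - Strain|  [with Load=-2, Strain=4]  = 6
Creep = -2*Load + 2*Temp + Strain  [with Load=-2, Temp=6, Strain=4]  = 20
Without intervention: Strain = |Load - Stress|  [with Load=-2, Stress=-3]  = 1; Temp = |Load - Strain|  [with Load=-2, Strain=1]  = 3; Creep = -2*Load + 2*Temp + Strain  [with Load=-2, Temp=3, Strain=1]  = 11.
Change = 20 − 11 = 9.

9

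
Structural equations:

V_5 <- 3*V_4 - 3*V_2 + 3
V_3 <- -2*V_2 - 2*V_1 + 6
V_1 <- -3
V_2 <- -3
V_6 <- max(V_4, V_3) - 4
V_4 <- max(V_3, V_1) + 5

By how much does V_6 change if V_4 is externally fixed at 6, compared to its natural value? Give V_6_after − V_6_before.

Under do(V_4=6), the mechanism V_4 <- max(V_3, V_1) + 5 is discarded; V_4 is fixed at 6.
V_3 = -2*V_2 - 2*V_1 + 6  [with V_2=-3, V_1=-3]  = 18
V_6 = max(V_4, V_3) - 4  [with V_4=6, V_3=18]  = 14
Without intervention: V_3 = -2*V_2 - 2*V_1 + 6  [with V_2=-3, V_1=-3]  = 18; V_4 = max(V_3, V_1) + 5  [with V_3=18, V_1=-3]  = 23; V_6 = max(V_4, V_3) - 4  [with V_4=23, V_3=18]  = 19.
Change = 14 − 19 = -5.

-5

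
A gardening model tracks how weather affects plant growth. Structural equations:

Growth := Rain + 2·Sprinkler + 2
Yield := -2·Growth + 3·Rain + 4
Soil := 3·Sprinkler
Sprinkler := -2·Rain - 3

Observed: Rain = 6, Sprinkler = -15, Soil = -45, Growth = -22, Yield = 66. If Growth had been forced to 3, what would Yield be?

Intervening sets Growth = 3 and removes its equation (Growth := Rain + 2·Sprinkler + 2).
Yield = -2·Growth + 3·Rain + 4  [with Growth=3, Rain=6]  = 16

16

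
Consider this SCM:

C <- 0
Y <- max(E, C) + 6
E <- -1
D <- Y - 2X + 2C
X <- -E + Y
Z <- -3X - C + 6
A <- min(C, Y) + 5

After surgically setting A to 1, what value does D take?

Intervening sets A = 1 and removes its equation (A <- min(C, Y) + 5).
Since D is not a descendant of the intervened variable, it is unaffected.
Y = max(E, C) + 6  [with E=-1, C=0]  = 6
X = -E + Y  [with E=-1, Y=6]  = 7
D = Y - 2X + 2C  [with Y=6, X=7, C=0]  = -8

-8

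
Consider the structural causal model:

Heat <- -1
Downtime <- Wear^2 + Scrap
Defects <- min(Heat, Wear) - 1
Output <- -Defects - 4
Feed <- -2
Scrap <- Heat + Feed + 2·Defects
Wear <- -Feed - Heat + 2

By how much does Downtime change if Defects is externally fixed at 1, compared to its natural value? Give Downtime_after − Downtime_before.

6

The intervention breaks the incoming arrows to Defects: Defects <- min(Heat, Wear) - 1 no longer applies, and Defects = 1.
Wear = -Feed - Heat + 2  [with Feed=-2, Heat=-1]  = 5
Scrap = Heat + Feed + 2·Defects  [with Heat=-1, Feed=-2, Defects=1]  = -1
Downtime = Wear^2 + Scrap  [with Wear=5, Scrap=-1]  = 24
Without intervention: Wear = -Feed - Heat + 2  [with Feed=-2, Heat=-1]  = 5; Defects = min(Heat, Wear) - 1  [with Heat=-1, Wear=5]  = -2; Scrap = Heat + Feed + 2·Defects  [with Heat=-1, Feed=-2, Defects=-2]  = -7; Downtime = Wear^2 + Scrap  [with Wear=5, Scrap=-7]  = 18.
Change = 24 − 18 = 6.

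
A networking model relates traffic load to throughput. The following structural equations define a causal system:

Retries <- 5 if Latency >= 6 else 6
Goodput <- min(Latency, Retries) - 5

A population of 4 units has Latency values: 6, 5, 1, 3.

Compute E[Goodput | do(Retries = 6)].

The intervention sets Retries=6 in all 4 units regardless of Latency. Recomputing Goodput per unit gives 1, 0, -4, -2; average -1.25.

-1.25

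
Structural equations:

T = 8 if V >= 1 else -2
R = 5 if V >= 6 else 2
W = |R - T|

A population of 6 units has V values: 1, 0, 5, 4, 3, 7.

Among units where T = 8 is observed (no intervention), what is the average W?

5.4

E[W|T=8] averages over only the 5 units with T=8 (V = 1, 5, 4, 3, 7): W = 6, 6, 6, 6, 3, mean 5.4.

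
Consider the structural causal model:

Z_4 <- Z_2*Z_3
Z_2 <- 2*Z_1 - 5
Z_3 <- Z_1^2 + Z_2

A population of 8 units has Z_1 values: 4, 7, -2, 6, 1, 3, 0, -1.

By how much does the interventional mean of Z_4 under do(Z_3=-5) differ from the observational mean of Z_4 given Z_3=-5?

Every unit gets Z_3=-5 under the intervention. Z_4 values become -15, -45, 45, -35, 15, -5, 25, 35; E[Z_4|do(Z_3=-5)] = 2.5.
E[Z_4|Z_3=-5] averages over only the 2 units with Z_3=-5 (Z_1 = -2, 0): Z_4 = 45, 25, mean 35.
Difference = 2.5 − 35 = -32.5.

-32.5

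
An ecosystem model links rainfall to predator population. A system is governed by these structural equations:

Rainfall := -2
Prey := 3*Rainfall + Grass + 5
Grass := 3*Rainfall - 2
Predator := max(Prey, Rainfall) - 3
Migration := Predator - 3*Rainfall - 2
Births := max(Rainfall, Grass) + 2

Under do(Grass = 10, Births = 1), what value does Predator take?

6

The joint intervention fixes Grass = 10, Births = 1, removing each variable's own equation.
Prey = 3*Rainfall + Grass + 5  [with Rainfall=-2, Grass=10]  = 9
Predator = max(Prey, Rainfall) - 3  [with Prey=9, Rainfall=-2]  = 6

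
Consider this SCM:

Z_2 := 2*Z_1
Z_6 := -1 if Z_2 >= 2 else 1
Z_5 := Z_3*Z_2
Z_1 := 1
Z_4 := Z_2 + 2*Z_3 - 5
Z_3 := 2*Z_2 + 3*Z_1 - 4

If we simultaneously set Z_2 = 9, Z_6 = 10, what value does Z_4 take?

The joint intervention fixes Z_2 = 9, Z_6 = 10, removing each variable's own equation.
Z_3 = 2*Z_2 + 3*Z_1 - 4  [with Z_2=9, Z_1=1]  = 17
Z_4 = Z_2 + 2*Z_3 - 5  [with Z_2=9, Z_3=17]  = 38

38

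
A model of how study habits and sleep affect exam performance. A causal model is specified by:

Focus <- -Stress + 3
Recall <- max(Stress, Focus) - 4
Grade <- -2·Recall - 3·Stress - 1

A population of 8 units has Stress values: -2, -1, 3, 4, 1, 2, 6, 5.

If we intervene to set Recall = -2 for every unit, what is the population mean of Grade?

Under do(Recall=-2), Recall's equation is replaced by Recall=-2 for every unit. Per-unit Grade: 9, 6, -6, -9, 0, -3, -15, -12. Mean = -3.75.

-3.75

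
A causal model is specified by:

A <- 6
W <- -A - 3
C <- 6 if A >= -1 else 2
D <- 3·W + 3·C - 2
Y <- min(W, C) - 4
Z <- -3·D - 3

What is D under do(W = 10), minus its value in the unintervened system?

Under do(W=10), the mechanism W <- -A - 3 is discarded; W is fixed at 10.
C = 6 if A >= -1 else 2  [with A=6]  = 6
D = 3·W + 3·C - 2  [with W=10, C=6]  = 46
Without intervention: W = -A - 3  [with A=6]  = -9; C = 6 if A >= -1 else 2  [with A=6]  = 6; D = 3·W + 3·C - 2  [with W=-9, C=6]  = -11.
Change = 46 − (-11) = 57.

57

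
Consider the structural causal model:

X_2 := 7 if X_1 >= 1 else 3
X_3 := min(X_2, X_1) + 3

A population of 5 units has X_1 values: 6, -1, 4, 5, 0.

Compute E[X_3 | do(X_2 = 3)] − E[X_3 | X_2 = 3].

Under do(X_2=3), X_2's equation is replaced by X_2=3 for every unit. Per-unit X_3: 6, 2, 6, 6, 3. Mean = 4.6.
Observing X_2=3 restricts to units where X_2's equation naturally yields 3: X_1 ∈ {-1, 0}. In that subpopulation X_3 = 2, 3, mean 2.5.
Difference = 4.6 − 2.5 = 2.1.

2.1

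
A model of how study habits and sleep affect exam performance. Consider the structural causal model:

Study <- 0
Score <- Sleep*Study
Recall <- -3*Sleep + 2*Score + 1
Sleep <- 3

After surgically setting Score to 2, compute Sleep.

Under do(Score=2), the mechanism Score <- Sleep*Study is discarded; Score is fixed at 2.
Since Sleep is not a descendant of the intervened variable, it is unaffected.

3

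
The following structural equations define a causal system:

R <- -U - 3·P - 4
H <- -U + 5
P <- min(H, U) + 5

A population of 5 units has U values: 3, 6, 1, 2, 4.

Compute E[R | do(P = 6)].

-25.2

Every unit gets P=6 under the intervention. R values become -25, -28, -23, -24, -26; E[R|do(P=6)] = -25.2.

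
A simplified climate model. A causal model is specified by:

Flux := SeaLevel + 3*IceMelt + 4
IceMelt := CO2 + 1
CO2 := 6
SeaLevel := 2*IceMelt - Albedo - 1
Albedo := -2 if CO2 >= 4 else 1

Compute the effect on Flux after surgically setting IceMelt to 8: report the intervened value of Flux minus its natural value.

5

do(IceMelt=8) replaces the equation IceMelt := CO2 + 1 with the constant IceMelt = 8.
Albedo = -2 if CO2 >= 4 else 1  [with CO2=6]  = -2
SeaLevel = 2*IceMelt - Albedo - 1  [with IceMelt=8, Albedo=-2]  = 17
Flux = SeaLevel + 3*IceMelt + 4  [with SeaLevel=17, IceMelt=8]  = 45
Without intervention: IceMelt = CO2 + 1  [with CO2=6]  = 7; Albedo = -2 if CO2 >= 4 else 1  [with CO2=6]  = -2; SeaLevel = 2*IceMelt - Albedo - 1  [with IceMelt=7, Albedo=-2]  = 15; Flux = SeaLevel + 3*IceMelt + 4  [with SeaLevel=15, IceMelt=7]  = 40.
Change = 45 − 40 = 5.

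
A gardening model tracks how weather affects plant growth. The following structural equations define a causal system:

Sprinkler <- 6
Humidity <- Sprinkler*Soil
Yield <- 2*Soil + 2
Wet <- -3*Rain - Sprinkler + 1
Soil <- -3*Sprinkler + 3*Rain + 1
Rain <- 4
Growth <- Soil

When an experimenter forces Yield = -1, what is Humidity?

Intervening sets Yield = -1 and removes its equation (Yield <- 2*Soil + 2).
Since Humidity is not a descendant of the intervened variable, it is unaffected.
Soil = -3*Sprinkler + 3*Rain + 1  [with Sprinkler=6, Rain=4]  = -5
Humidity = Sprinkler*Soil  [with Sprinkler=6, Soil=-5]  = -30

-30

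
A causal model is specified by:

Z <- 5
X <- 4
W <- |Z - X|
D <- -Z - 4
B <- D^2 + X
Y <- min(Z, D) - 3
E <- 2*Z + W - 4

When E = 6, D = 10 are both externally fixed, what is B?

104

Under do(E = 6, D = 10), each intervened variable's structural equation is replaced by its fixed value.
B = D^2 + X  [with D=10, X=4]  = 104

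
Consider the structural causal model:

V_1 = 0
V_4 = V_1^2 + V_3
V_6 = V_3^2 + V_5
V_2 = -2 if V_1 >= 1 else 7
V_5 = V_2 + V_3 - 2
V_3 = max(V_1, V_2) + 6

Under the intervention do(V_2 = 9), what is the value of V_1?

Under do(V_2=9), the mechanism V_2 = -2 if V_1 >= 1 else 7 is discarded; V_2 is fixed at 9.
V_1 is not downstream of the intervention, so its value is determined by the original equations.

0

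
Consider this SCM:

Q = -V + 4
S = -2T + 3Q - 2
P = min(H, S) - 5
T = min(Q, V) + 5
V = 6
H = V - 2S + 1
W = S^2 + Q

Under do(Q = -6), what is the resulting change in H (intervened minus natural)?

8

Under do(Q=-6), the mechanism Q = -V + 4 is discarded; Q is fixed at -6.
T = min(Q, V) + 5  [with Q=-6, V=6]  = -1
S = -2T + 3Q - 2  [with T=-1, Q=-6]  = -18
H = V - 2S + 1  [with V=6, S=-18]  = 43
Without intervention: Q = -V + 4  [with V=6]  = -2; T = min(Q, V) + 5  [with Q=-2, V=6]  = 3; S = -2T + 3Q - 2  [with T=3, Q=-2]  = -14; H = V - 2S + 1  [with V=6, S=-14]  = 35.
Change = 43 − 35 = 8.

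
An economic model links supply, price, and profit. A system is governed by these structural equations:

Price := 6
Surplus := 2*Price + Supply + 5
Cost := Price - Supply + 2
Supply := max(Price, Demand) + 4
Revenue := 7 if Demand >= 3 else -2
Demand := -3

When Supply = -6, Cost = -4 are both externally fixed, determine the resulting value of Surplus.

Setting Supply = -6, Cost = -4 by intervention discards those variables' equations.
Surplus = 2*Price + Supply + 5  [with Price=6, Supply=-6]  = 11

11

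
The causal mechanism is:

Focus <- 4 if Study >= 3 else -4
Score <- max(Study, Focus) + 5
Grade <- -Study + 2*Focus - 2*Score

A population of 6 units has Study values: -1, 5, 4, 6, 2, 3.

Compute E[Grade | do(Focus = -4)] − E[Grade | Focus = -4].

-8

The intervention sets Focus=-4 in all 6 units regardless of Study. Recomputing Grade per unit gives -15, -33, -30, -36, -24, -27; average -27.5.
E[Grade|Focus=-4] averages over only the 2 units with Focus=-4 (Study = -1, 2): Grade = -15, -24, mean -19.5.
Difference = -27.5 − (-19.5) = -8.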